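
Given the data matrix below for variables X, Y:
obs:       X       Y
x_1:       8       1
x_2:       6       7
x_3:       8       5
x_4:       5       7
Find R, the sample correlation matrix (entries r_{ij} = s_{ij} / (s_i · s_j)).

Step 1 — column means:
  mean(X) = (8 + 6 + 8 + 5) / 4 = 27/4 = 6.75
  mean(Y) = (1 + 7 + 5 + 7) / 4 = 20/4 = 5

Step 2 — sample variances and covariances s[i,j] = (1/(n-1)) · Σ_k (x_{k,i} - mean_i) · (x_{k,j} - mean_j), with n-1 = 3:
  s[X,X] = ((1.25)·(1.25) + (-0.75)·(-0.75) + (1.25)·(1.25) + (-1.75)·(-1.75)) / 3 = 6.75/3 = 2.25
  s[X,Y] = ((1.25)·(-4) + (-0.75)·(2) + (1.25)·(0) + (-1.75)·(2)) / 3 = -10/3 = -3.3333
  s[Y,Y] = ((-4)·(-4) + (2)·(2) + (0)·(0) + (2)·(2)) / 3 = 24/3 = 8
  Sample standard deviations s_i = √(s[i,i]):
  s(X) = √(2.25) = 1.5
  s(Y) = √(8) = 2.8284

Step 3 — r_{ij} = s_{ij} / (s_i · s_j):
  r[X,X] = 1 (diagonal).
  r[X,Y] = -3.3333 / (1.5 · 2.8284) = -3.3333 / 4.2426 = -0.7857
  r[Y,Y] = 1 (diagonal).

R is symmetric with unit diagonal. Assembling:

R = [[1, -0.7857],
 [-0.7857, 1]]


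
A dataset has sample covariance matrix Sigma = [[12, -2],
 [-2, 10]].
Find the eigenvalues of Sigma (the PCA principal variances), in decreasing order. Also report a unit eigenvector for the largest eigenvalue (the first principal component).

Step 1 — characteristic polynomial of 2×2 Sigma:
  det(Sigma - λI) = λ² - trace · λ + det = 0.
  trace = 12 + 10 = 22, det = 12·10 - (-2)² = 116.
Step 2 — discriminant:
  Δ = trace² - 4·det = 484 - 464 = 20.
Step 3 — eigenvalues:
  λ = (trace ± √Δ)/2 = (22 ± 4.4721)/2,
  λ_1 = 13.2361,  λ_2 = 8.7639.

Step 4 — unit eigenvector for λ_1: solve (Sigma - λ_1 I)v = 0. First row:
  (12 - 13.2361)·v_x + (-2)·v_y = 0, i.e. (-1.2361)·v_x + (-2)·v_y = 0,
  so v ∝ (b, λ_1 - a) = (-2, 1.2361); multiply by -1 so the first entry is positive: u = (2, -1.2361).
  ||u|| = √((2)² + (-1.2361)²) = √(5.5279) ≈ 2.3511,
  v_1 = u/||u|| ≈ (0.8507, -0.5257) (||v_1|| = 1).

λ_1 = 13.2361,  λ_2 = 8.7639;  v_1 ≈ (0.8507, -0.5257)


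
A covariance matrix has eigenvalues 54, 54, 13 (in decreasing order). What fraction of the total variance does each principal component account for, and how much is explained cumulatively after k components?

Step 1 — total variance = trace(Sigma) = Σ λ_i = 54 + 54 + 13 = 121.

Step 2 — fraction explained by component i = λ_i / Σ λ:
  PC1: 54/121 = 0.4463
  PC2: 54/121 = 0.4463
  PC3: 13/121 = 0.1074

Step 3 — cumulative fraction after k components = (λ_1 + ... + λ_k) / Σ λ:
  k = 1: 54/121 = 0.4463
  k = 2: (54 + 54)/121 = 108/121 = 0.8926
  k = 3: (54 + 54 + 13)/121 = 121/121 = 1

Summary (fraction, with percent):

explained: PC1 0.4463 (44.63%), PC2 0.4463 (44.63%), PC3 0.1074 (10.74%);  cumulative: 0.4463, 0.8926, 1


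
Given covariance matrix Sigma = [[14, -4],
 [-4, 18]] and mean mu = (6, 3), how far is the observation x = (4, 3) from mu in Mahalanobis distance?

Step 1 — centre the observation: (x - mu) = (-2, 0).

Step 2 — invert Sigma. det(Sigma) = 14·18 - (-4)² = 236.
  Sigma^{-1} = (1/det) · [[d, -b], [-b, a]] = [[0.0763, 0.0169],
 [0.0169, 0.0593]].

Step 3 — form the quadratic (x - mu)^T · Sigma^{-1} · (x - mu):
  Sigma^{-1} · (x - mu) = (-0.1525, -0.0339).
  (x - mu)^T · [Sigma^{-1} · (x - mu)] = (-2)·(-0.1525) + (0)·(-0.0339) = 0.3051.

Step 4 — take square root: d = √(0.3051) ≈ 0.5523.

d(x, mu) = √(0.3051) ≈ 0.5523


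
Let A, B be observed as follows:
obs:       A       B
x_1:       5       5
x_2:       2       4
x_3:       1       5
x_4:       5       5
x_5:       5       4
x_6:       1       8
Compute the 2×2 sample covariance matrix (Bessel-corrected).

Step 1 — column means:
  mean(A) = (5 + 2 + 1 + 5 + 5 + 1) / 6 = 19/6 = 3.1667
  mean(B) = (5 + 4 + 5 + 5 + 4 + 8) / 6 = 31/6 = 5.1667

Step 2 — sample covariance S[i,j] = (1/(n-1)) · Σ_k (x_{k,i} - mean_i) · (x_{k,j} - mean_j), with n-1 = 5.
  S[A,A] = ((1.8333)·(1.8333) + (-1.1667)·(-1.1667) + (-2.1667)·(-2.1667) + (1.8333)·(1.8333) + (1.8333)·(1.8333) + (-2.1667)·(-2.1667)) / 5 = 20.8333/5 = 4.1667
  S[A,B] = ((1.8333)·(-0.1667) + (-1.1667)·(-1.1667) + (-2.1667)·(-0.1667) + (1.8333)·(-0.1667) + (1.8333)·(-1.1667) + (-2.1667)·(2.8333)) / 5 = -7.1667/5 = -1.4333
  S[B,B] = ((-0.1667)·(-0.1667) + (-1.1667)·(-1.1667) + (-0.1667)·(-0.1667) + (-0.1667)·(-0.1667) + (-1.1667)·(-1.1667) + (2.8333)·(2.8333)) / 5 = 10.8333/5 = 2.1667

S is symmetric (S[j,i] = S[i,j]). Assembling:

S = [[4.1667, -1.4333],
 [-1.4333, 2.1667]]


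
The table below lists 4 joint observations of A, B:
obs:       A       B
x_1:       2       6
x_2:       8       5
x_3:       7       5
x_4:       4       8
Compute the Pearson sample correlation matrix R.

Step 1 — column means:
  mean(A) = (2 + 8 + 7 + 4) / 4 = 21/4 = 5.25
  mean(B) = (6 + 5 + 5 + 8) / 4 = 24/4 = 6

Step 2 — sample variances and covariances s[i,j] = (1/(n-1)) · Σ_k (x_{k,i} - mean_i) · (x_{k,j} - mean_j), with n-1 = 3:
  s[A,A] = ((-3.25)·(-3.25) + (2.75)·(2.75) + (1.75)·(1.75) + (-1.25)·(-1.25)) / 3 = 22.75/3 = 7.5833
  s[A,B] = ((-3.25)·(0) + (2.75)·(-1) + (1.75)·(-1) + (-1.25)·(2)) / 3 = -7/3 = -2.3333
  s[B,B] = ((0)·(0) + (-1)·(-1) + (-1)·(-1) + (2)·(2)) / 3 = 6/3 = 2
  Sample standard deviations s_i = √(s[i,i]):
  s(A) = √(7.5833) = 2.7538
  s(B) = √(2) = 1.4142

Step 3 — r_{ij} = s_{ij} / (s_i · s_j):
  r[A,A] = 1 (diagonal).
  r[A,B] = -2.3333 / (2.7538 · 1.4142) = -2.3333 / 3.8944 = -0.5991
  r[B,B] = 1 (diagonal).

R is symmetric with unit diagonal. Assembling:

R = [[1, -0.5991],
 [-0.5991, 1]]


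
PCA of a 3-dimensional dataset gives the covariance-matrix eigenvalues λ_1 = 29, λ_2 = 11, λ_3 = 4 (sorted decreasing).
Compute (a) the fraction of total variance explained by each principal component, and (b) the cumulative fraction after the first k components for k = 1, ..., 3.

Step 1 — total variance = trace(Sigma) = Σ λ_i = 29 + 11 + 4 = 44.

Step 2 — fraction explained by component i = λ_i / Σ λ:
  PC1: 29/44 = 0.6591
  PC2: 11/44 = 0.25
  PC3: 4/44 = 0.0909

Step 3 — cumulative fraction after k components = (λ_1 + ... + λ_k) / Σ λ:
  k = 1: 29/44 = 0.6591
  k = 2: (29 + 11)/44 = 40/44 = 0.9091
  k = 3: (29 + 11 + 4)/44 = 44/44 = 1

Summary (fraction, with percent):

explained: PC1 0.6591 (65.91%), PC2 0.25 (25%), PC3 0.0909 (9.09%);  cumulative: 0.6591, 0.9091, 1


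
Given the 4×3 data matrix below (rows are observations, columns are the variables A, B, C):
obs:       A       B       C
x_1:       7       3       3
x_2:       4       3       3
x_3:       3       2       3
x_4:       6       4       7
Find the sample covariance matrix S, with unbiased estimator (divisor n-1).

Step 1 — column means:
  mean(A) = (7 + 4 + 3 + 6) / 4 = 20/4 = 5
  mean(B) = (3 + 3 + 2 + 4) / 4 = 12/4 = 3
  mean(C) = (3 + 3 + 3 + 7) / 4 = 16/4 = 4

Step 2 — sample covariance S[i,j] = (1/(n-1)) · Σ_k (x_{k,i} - mean_i) · (x_{k,j} - mean_j), with n-1 = 3.
  S[A,A] = ((2)·(2) + (-1)·(-1) + (-2)·(-2) + (1)·(1)) / 3 = 10/3 = 3.3333
  S[A,B] = ((2)·(0) + (-1)·(0) + (-2)·(-1) + (1)·(1)) / 3 = 3/3 = 1
  S[A,C] = ((2)·(-1) + (-1)·(-1) + (-2)·(-1) + (1)·(3)) / 3 = 4/3 = 1.3333
  S[B,B] = ((0)·(0) + (0)·(0) + (-1)·(-1) + (1)·(1)) / 3 = 2/3 = 0.6667
  S[B,C] = ((0)·(-1) + (0)·(-1) + (-1)·(-1) + (1)·(3)) / 3 = 4/3 = 1.3333
  S[C,C] = ((-1)·(-1) + (-1)·(-1) + (-1)·(-1) + (3)·(3)) / 3 = 12/3 = 4

S is symmetric (S[j,i] = S[i,j]). Assembling:

S = [[3.3333, 1, 1.3333],
 [1, 0.6667, 1.3333],
 [1.3333, 1.3333, 4]]


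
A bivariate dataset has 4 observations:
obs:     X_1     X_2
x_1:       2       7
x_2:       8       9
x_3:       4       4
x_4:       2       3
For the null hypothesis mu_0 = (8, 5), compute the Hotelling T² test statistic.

Step 1 — sample mean vector:
  mean(X_1) = (2 + 8 + 4 + 2) / 4 = 16/4 = 4
  mean(X_2) = (7 + 9 + 4 + 3) / 4 = 23/4 = 5.75
  x̄ = (4, 5.75),  deviation x̄ - mu_0 = (4, 5.75) - (8, 5) = (-4, 0.75).

Step 2 — sample covariance matrix, S[i,j] = (1/(n-1)) · Σ_k (x_{k,i} - mean_i) · (x_{k,j} - mean_j), divisor n-1 = 3:
  S[X_1,X_1] = ((-2)·(-2) + (4)·(4) + (0)·(0) + (-2)·(-2)) / 3 = 24/3 = 8
  S[X_1,X_2] = ((-2)·(1.25) + (4)·(3.25) + (0)·(-1.75) + (-2)·(-2.75)) / 3 = 16/3 = 5.3333
  S[X_2,X_2] = ((1.25)·(1.25) + (3.25)·(3.25) + (-1.75)·(-1.75) + (-2.75)·(-2.75)) / 3 = 22.75/3 = 7.5833
  S = [[8, 5.3333],
 [5.3333, 7.5833]].

Step 3 — invert S. det(S) = 8·7.5833 - (5.3333)² = 32.2222.
  S^{-1} = (1/det) · [[d, -b], [-b, a]] = [[0.2353, -0.1655],
 [-0.1655, 0.2483]].

Step 4 — quadratic form (x̄ - mu_0)^T · S^{-1} · (x̄ - mu_0):
  S^{-1} · (x̄ - mu_0) = (-1.0655, 0.8483),
  (x̄ - mu_0)^T · [...] = (-4)·(-1.0655) + (0.75)·(0.8483) = 4.8983.

Step 5 — scale by n: T² = 4 · 4.8983 = 19.5931.

T² ≈ 19.5931


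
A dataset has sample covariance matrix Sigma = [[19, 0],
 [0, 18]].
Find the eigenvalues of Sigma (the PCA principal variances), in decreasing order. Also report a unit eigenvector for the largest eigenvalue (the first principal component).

Step 1 — characteristic polynomial of 2×2 Sigma:
  det(Sigma - λI) = λ² - trace · λ + det = 0.
  trace = 19 + 18 = 37, det = 19·18 - (0)² = 342.
Step 2 — discriminant:
  Δ = trace² - 4·det = 1369 - 1368 = 1.
Step 3 — eigenvalues:
  λ = (trace ± √Δ)/2 = (37 ± 1)/2,
  λ_1 = 19,  λ_2 = 18.

Step 4 — unit eigenvector for λ_1: Sigma is diagonal, so its eigenvectors are the coordinate axes. λ_1 = 19 is the diagonal entry on the first coordinate axis, hence
  v_1 = (1, 0) (||v_1|| = 1).

λ_1 = 19,  λ_2 = 18;  v_1 ≈ (1, 0)


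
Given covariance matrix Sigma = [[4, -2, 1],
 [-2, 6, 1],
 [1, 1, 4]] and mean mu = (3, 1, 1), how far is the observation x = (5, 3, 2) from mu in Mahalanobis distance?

Step 1 — centre the observation: (x - mu) = (2, 2, 1).

Step 2 — invert Sigma (cofactor / det for 3×3, or solve directly):
  Sigma^{-1} = [[0.3485, 0.1364, -0.1212],
 [0.1364, 0.2273, -0.0909],
 [-0.1212, -0.0909, 0.303]].

Step 3 — form the quadratic (x - mu)^T · Sigma^{-1} · (x - mu):
  Sigma^{-1} · (x - mu) = (0.8485, 0.6364, -0.1212).
  (x - mu)^T · [Sigma^{-1} · (x - mu)] = (2)·(0.8485) + (2)·(0.6364) + (1)·(-0.1212) = 2.8485.

Step 4 — take square root: d = √(2.8485) ≈ 1.6877.

d(x, mu) = √(2.8485) ≈ 1.6877


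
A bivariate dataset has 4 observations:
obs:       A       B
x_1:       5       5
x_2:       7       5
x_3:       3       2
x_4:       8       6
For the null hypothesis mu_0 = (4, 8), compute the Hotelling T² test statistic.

Step 1 — sample mean vector:
  mean(A) = (5 + 7 + 3 + 8) / 4 = 23/4 = 5.75
  mean(B) = (5 + 5 + 2 + 6) / 4 = 18/4 = 4.5
  x̄ = (5.75, 4.5),  deviation x̄ - mu_0 = (5.75, 4.5) - (4, 8) = (1.75, -3.5).

Step 2 — sample covariance matrix, S[i,j] = (1/(n-1)) · Σ_k (x_{k,i} - mean_i) · (x_{k,j} - mean_j), divisor n-1 = 3:
  S[A,A] = ((-0.75)·(-0.75) + (1.25)·(1.25) + (-2.75)·(-2.75) + (2.25)·(2.25)) / 3 = 14.75/3 = 4.9167
  S[A,B] = ((-0.75)·(0.5) + (1.25)·(0.5) + (-2.75)·(-2.5) + (2.25)·(1.5)) / 3 = 10.5/3 = 3.5
  S[B,B] = ((0.5)·(0.5) + (0.5)·(0.5) + (-2.5)·(-2.5) + (1.5)·(1.5)) / 3 = 9/3 = 3
  S = [[4.9167, 3.5],
 [3.5, 3]].

Step 3 — invert S. det(S) = 4.9167·3 - (3.5)² = 2.5.
  S^{-1} = (1/det) · [[d, -b], [-b, a]] = [[1.2, -1.4],
 [-1.4, 1.9667]].

Step 4 — quadratic form (x̄ - mu_0)^T · S^{-1} · (x̄ - mu_0):
  S^{-1} · (x̄ - mu_0) = (7, -9.3333),
  (x̄ - mu_0)^T · [...] = (1.75)·(7) + (-3.5)·(-9.3333) = 44.9167.

Step 5 — scale by n: T² = 4 · 44.9167 = 179.6667.

T² ≈ 179.6667


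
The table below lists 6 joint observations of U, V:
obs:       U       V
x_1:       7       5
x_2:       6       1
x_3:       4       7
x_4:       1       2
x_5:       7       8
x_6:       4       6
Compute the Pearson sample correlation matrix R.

Step 1 — column means:
  mean(U) = (7 + 6 + 4 + 1 + 7 + 4) / 6 = 29/6 = 4.8333
  mean(V) = (5 + 1 + 7 + 2 + 8 + 6) / 6 = 29/6 = 4.8333

Step 2 — sample variances and covariances s[i,j] = (1/(n-1)) · Σ_k (x_{k,i} - mean_i) · (x_{k,j} - mean_j), with n-1 = 5:
  s[U,U] = ((2.1667)·(2.1667) + (1.1667)·(1.1667) + (-0.8333)·(-0.8333) + (-3.8333)·(-3.8333) + (2.1667)·(2.1667) + (-0.8333)·(-0.8333)) / 5 = 26.8333/5 = 5.3667
  s[U,V] = ((2.1667)·(0.1667) + (1.1667)·(-3.8333) + (-0.8333)·(2.1667) + (-3.8333)·(-2.8333) + (2.1667)·(3.1667) + (-0.8333)·(1.1667)) / 5 = 10.8333/5 = 2.1667
  s[V,V] = ((0.1667)·(0.1667) + (-3.8333)·(-3.8333) + (2.1667)·(2.1667) + (-2.8333)·(-2.8333) + (3.1667)·(3.1667) + (1.1667)·(1.1667)) / 5 = 38.8333/5 = 7.7667
  Sample standard deviations s_i = √(s[i,i]):
  s(U) = √(5.3667) = 2.3166
  s(V) = √(7.7667) = 2.7869

Step 3 — r_{ij} = s_{ij} / (s_i · s_j):
  r[U,U] = 1 (diagonal).
  r[U,V] = 2.1667 / (2.3166 · 2.7869) = 2.1667 / 6.4561 = 0.3356
  r[V,V] = 1 (diagonal).

R is symmetric with unit diagonal. Assembling:

R = [[1, 0.3356],
 [0.3356, 1]]


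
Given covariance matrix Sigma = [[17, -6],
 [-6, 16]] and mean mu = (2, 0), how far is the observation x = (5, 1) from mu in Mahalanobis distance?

Step 1 — centre the observation: (x - mu) = (3, 1).

Step 2 — invert Sigma. det(Sigma) = 17·16 - (-6)² = 236.
  Sigma^{-1} = (1/det) · [[d, -b], [-b, a]] = [[0.0678, 0.0254],
 [0.0254, 0.072]].

Step 3 — form the quadratic (x - mu)^T · Sigma^{-1} · (x - mu):
  Sigma^{-1} · (x - mu) = (0.2288, 0.1483).
  (x - mu)^T · [Sigma^{-1} · (x - mu)] = (3)·(0.2288) + (1)·(0.1483) = 0.8347.

Step 4 — take square root: d = √(0.8347) ≈ 0.9136.

d(x, mu) = √(0.8347) ≈ 0.9136


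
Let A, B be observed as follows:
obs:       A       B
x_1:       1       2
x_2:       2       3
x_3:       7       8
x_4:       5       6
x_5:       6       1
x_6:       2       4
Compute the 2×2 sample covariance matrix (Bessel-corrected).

Step 1 — column means:
  mean(A) = (1 + 2 + 7 + 5 + 6 + 2) / 6 = 23/6 = 3.8333
  mean(B) = (2 + 3 + 8 + 6 + 1 + 4) / 6 = 24/6 = 4

Step 2 — sample covariance S[i,j] = (1/(n-1)) · Σ_k (x_{k,i} - mean_i) · (x_{k,j} - mean_j), with n-1 = 5.
  S[A,A] = ((-2.8333)·(-2.8333) + (-1.8333)·(-1.8333) + (3.1667)·(3.1667) + (1.1667)·(1.1667) + (2.1667)·(2.1667) + (-1.8333)·(-1.8333)) / 5 = 30.8333/5 = 6.1667
  S[A,B] = ((-2.8333)·(-2) + (-1.8333)·(-1) + (3.1667)·(4) + (1.1667)·(2) + (2.1667)·(-3) + (-1.8333)·(0)) / 5 = 16/5 = 3.2
  S[B,B] = ((-2)·(-2) + (-1)·(-1) + (4)·(4) + (2)·(2) + (-3)·(-3) + (0)·(0)) / 5 = 34/5 = 6.8

S is symmetric (S[j,i] = S[i,j]). Assembling:

S = [[6.1667, 3.2],
 [3.2, 6.8]]


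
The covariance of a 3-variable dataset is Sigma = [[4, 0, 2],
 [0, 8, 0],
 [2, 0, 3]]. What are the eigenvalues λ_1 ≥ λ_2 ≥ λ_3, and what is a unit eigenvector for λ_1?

Step 1 — characteristic polynomial p(λ) = det(λI - Sigma) = λ³ - tr·λ² + c_1·λ - det, where tr = trace, c_1 = sum of the principal 2×2 minors, det = det(Sigma):
  tr = 4 + 8 + 3 = 15,
  c_1 = (4·8 - (0)²) + (4·3 - (2)²) + (8·3 - (0)²) = 32 + 8 + 24 = 64,
  det = 4·(8·3 - (0)²) - (0)·((0)·3 - (0)·(2)) + (2)·((0)·(0) - 8·(2)) = 4·(24) - (0)·(0) + (2)·(-16) = 64.
  So p(λ) = λ³ - 15λ² + 64λ - 64.
Step 2 — look for an integer root (rational root theorem: any rational root is an integer divisor of 64). Testing λ = 8:
  p(8) = 512 - 960 + 512 - 64 = 0  ✓
  Dividing out (λ - 8): p(λ) = (λ - 8)(λ² - 7λ + 8).
Step 3 — remaining eigenvalues from the quadratic λ² - 7λ + 8 = 0:
  Δ = 7² - 4·8 = 49 - 32 = 17,  λ = (7 ± √17)/2 = (7 ± 4.1231)/2 ≈ 5.5616 or 1.4384.
  Sorted: λ_1 = 8,  λ_2 = 5.5616,  λ_3 = 1.4384  (check: sum = 15 = tr ✓).

Step 4 — unit eigenvector for λ_1 = 8: v spans the null space of (Sigma - λ_1 I), whose rows are
  r_1 = (-4, 0, 2),  r_2 = (0, 0, 0),  r_3 = (2, 0, -5).
  v is orthogonal to every row, so take v ∝ r_1 × r_3 = ((0)·(-5) - (2)·(0), (2)·(2) - (-4)·(-5), (-4)·(0) - (0)·(2)) = (0, -16, 0).
  Rescale (divide by 16; multiply by -1 so the first nonzero entry is positive): u = (0, 1, 0).
  ||u|| = √((0)² + (1)² + (0)²) = √(1) = 1,  v_1 = u/||u|| ≈ (0, 1, 0) (||v_1|| = 1).

λ_1 = 8,  λ_2 = 5.5616,  λ_3 = 1.4384;  v_1 ≈ (0, 1, 0)


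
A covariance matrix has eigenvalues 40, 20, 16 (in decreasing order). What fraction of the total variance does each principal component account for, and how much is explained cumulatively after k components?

Step 1 — total variance = trace(Sigma) = Σ λ_i = 40 + 20 + 16 = 76.

Step 2 — fraction explained by component i = λ_i / Σ λ:
  PC1: 40/76 = 0.5263
  PC2: 20/76 = 0.2632
  PC3: 16/76 = 0.2105

Step 3 — cumulative fraction after k components = (λ_1 + ... + λ_k) / Σ λ:
  k = 1: 40/76 = 0.5263
  k = 2: (40 + 20)/76 = 60/76 = 0.7895
  k = 3: (40 + 20 + 16)/76 = 76/76 = 1

Summary (fraction, with percent):

explained: PC1 0.5263 (52.63%), PC2 0.2632 (26.32%), PC3 0.2105 (21.05%);  cumulative: 0.5263, 0.7895, 1


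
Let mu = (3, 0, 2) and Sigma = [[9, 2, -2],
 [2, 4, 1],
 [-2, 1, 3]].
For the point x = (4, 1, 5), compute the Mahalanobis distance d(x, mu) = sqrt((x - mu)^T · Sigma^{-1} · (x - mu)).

Step 1 — centre the observation: (x - mu) = (1, 1, 3).

Step 2 — invert Sigma (cofactor / det for 3×3, or solve directly):
  Sigma^{-1} = [[0.1746, -0.127, 0.1587],
 [-0.127, 0.3651, -0.2063],
 [0.1587, -0.2063, 0.5079]].

Step 3 — form the quadratic (x - mu)^T · Sigma^{-1} · (x - mu):
  Sigma^{-1} · (x - mu) = (0.5238, -0.381, 1.4762).
  (x - mu)^T · [Sigma^{-1} · (x - mu)] = (1)·(0.5238) + (1)·(-0.381) + (3)·(1.4762) = 4.5714.

Step 4 — take square root: d = √(4.5714) ≈ 2.1381.

d(x, mu) = √(4.5714) ≈ 2.1381


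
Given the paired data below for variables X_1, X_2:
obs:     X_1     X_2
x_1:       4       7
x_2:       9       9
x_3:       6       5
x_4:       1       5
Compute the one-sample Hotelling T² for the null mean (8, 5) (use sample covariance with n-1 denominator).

Step 1 — sample mean vector:
  mean(X_1) = (4 + 9 + 6 + 1) / 4 = 20/4 = 5
  mean(X_2) = (7 + 9 + 5 + 5) / 4 = 26/4 = 6.5
  x̄ = (5, 6.5),  deviation x̄ - mu_0 = (5, 6.5) - (8, 5) = (-3, 1.5).

Step 2 — sample covariance matrix, S[i,j] = (1/(n-1)) · Σ_k (x_{k,i} - mean_i) · (x_{k,j} - mean_j), divisor n-1 = 3:
  S[X_1,X_1] = ((-1)·(-1) + (4)·(4) + (1)·(1) + (-4)·(-4)) / 3 = 34/3 = 11.3333
  S[X_1,X_2] = ((-1)·(0.5) + (4)·(2.5) + (1)·(-1.5) + (-4)·(-1.5)) / 3 = 14/3 = 4.6667
  S[X_2,X_2] = ((0.5)·(0.5) + (2.5)·(2.5) + (-1.5)·(-1.5) + (-1.5)·(-1.5)) / 3 = 11/3 = 3.6667
  S = [[11.3333, 4.6667],
 [4.6667, 3.6667]].

Step 3 — invert S. det(S) = 11.3333·3.6667 - (4.6667)² = 19.7778.
  S^{-1} = (1/det) · [[d, -b], [-b, a]] = [[0.1854, -0.236],
 [-0.236, 0.573]].

Step 4 — quadratic form (x̄ - mu_0)^T · S^{-1} · (x̄ - mu_0):
  S^{-1} · (x̄ - mu_0) = (-0.9101, 1.5674),
  (x̄ - mu_0)^T · [...] = (-3)·(-0.9101) + (1.5)·(1.5674) = 5.0815.

Step 5 — scale by n: T² = 4 · 5.0815 = 20.3258.

T² ≈ 20.3258


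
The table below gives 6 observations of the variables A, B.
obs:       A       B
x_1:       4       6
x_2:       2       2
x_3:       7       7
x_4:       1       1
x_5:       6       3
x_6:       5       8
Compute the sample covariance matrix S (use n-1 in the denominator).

Step 1 — column means:
  mean(A) = (4 + 2 + 7 + 1 + 6 + 5) / 6 = 25/6 = 4.1667
  mean(B) = (6 + 2 + 7 + 1 + 3 + 8) / 6 = 27/6 = 4.5

Step 2 — sample covariance S[i,j] = (1/(n-1)) · Σ_k (x_{k,i} - mean_i) · (x_{k,j} - mean_j), with n-1 = 5.
  S[A,A] = ((-0.1667)·(-0.1667) + (-2.1667)·(-2.1667) + (2.8333)·(2.8333) + (-3.1667)·(-3.1667) + (1.8333)·(1.8333) + (0.8333)·(0.8333)) / 5 = 26.8333/5 = 5.3667
  S[A,B] = ((-0.1667)·(1.5) + (-2.1667)·(-2.5) + (2.8333)·(2.5) + (-3.1667)·(-3.5) + (1.8333)·(-1.5) + (0.8333)·(3.5)) / 5 = 23.5/5 = 4.7
  S[B,B] = ((1.5)·(1.5) + (-2.5)·(-2.5) + (2.5)·(2.5) + (-3.5)·(-3.5) + (-1.5)·(-1.5) + (3.5)·(3.5)) / 5 = 41.5/5 = 8.3

S is symmetric (S[j,i] = S[i,j]). Assembling:

S = [[5.3667, 4.7],
 [4.7, 8.3]]


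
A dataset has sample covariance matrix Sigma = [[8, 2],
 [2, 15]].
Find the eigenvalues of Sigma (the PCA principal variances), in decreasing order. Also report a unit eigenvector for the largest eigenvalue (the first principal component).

Step 1 — characteristic polynomial of 2×2 Sigma:
  det(Sigma - λI) = λ² - trace · λ + det = 0.
  trace = 8 + 15 = 23, det = 8·15 - (2)² = 116.
Step 2 — discriminant:
  Δ = trace² - 4·det = 529 - 464 = 65.
Step 3 — eigenvalues:
  λ = (trace ± √Δ)/2 = (23 ± 8.0623)/2,
  λ_1 = 15.5311,  λ_2 = 7.4689.

Step 4 — unit eigenvector for λ_1: solve (Sigma - λ_1 I)v = 0. First row:
  (8 - 15.5311)·v_x + (2)·v_y = 0, i.e. (-7.5311)·v_x + (2)·v_y = 0,
  so v ∝ (b, λ_1 - a) = (2, 7.5311) = u.
  ||u|| = √((2)² + (7.5311)²) = √(60.7179) ≈ 7.7922,
  v_1 = u/||u|| ≈ (0.2567, 0.9665) (||v_1|| = 1).

λ_1 = 15.5311,  λ_2 = 7.4689;  v_1 ≈ (0.2567, 0.9665)


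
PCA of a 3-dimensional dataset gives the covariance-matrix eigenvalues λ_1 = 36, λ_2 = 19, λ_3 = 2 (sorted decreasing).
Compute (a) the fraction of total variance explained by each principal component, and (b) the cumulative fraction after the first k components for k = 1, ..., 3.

Step 1 — total variance = trace(Sigma) = Σ λ_i = 36 + 19 + 2 = 57.

Step 2 — fraction explained by component i = λ_i / Σ λ:
  PC1: 36/57 = 0.6316
  PC2: 19/57 = 0.3333
  PC3: 2/57 = 0.0351

Step 3 — cumulative fraction after k components = (λ_1 + ... + λ_k) / Σ λ:
  k = 1: 36/57 = 0.6316
  k = 2: (36 + 19)/57 = 55/57 = 0.9649
  k = 3: (36 + 19 + 2)/57 = 57/57 = 1

Summary (fraction, with percent):

explained: PC1 0.6316 (63.16%), PC2 0.3333 (33.33%), PC3 0.0351 (3.51%);  cumulative: 0.6316, 0.9649, 1


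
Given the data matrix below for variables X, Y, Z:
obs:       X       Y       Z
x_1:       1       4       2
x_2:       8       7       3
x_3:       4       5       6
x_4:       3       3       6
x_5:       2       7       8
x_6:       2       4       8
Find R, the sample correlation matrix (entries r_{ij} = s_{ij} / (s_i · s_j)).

Step 1 — column means:
  mean(X) = (1 + 8 + 4 + 3 + 2 + 2) / 6 = 20/6 = 3.3333
  mean(Y) = (4 + 7 + 5 + 3 + 7 + 4) / 6 = 30/6 = 5
  mean(Z) = (2 + 3 + 6 + 6 + 8 + 8) / 6 = 33/6 = 5.5

Step 2 — sample variances and covariances s[i,j] = (1/(n-1)) · Σ_k (x_{k,i} - mean_i) · (x_{k,j} - mean_j), with n-1 = 5:
  s[X,X] = ((-2.3333)·(-2.3333) + (4.6667)·(4.6667) + (0.6667)·(0.6667) + (-0.3333)·(-0.3333) + (-1.3333)·(-1.3333) + (-1.3333)·(-1.3333)) / 5 = 31.3333/5 = 6.2667
  s[X,Y] = ((-2.3333)·(-1) + (4.6667)·(2) + (0.6667)·(0) + (-0.3333)·(-2) + (-1.3333)·(2) + (-1.3333)·(-1)) / 5 = 11/5 = 2.2
  s[X,Z] = ((-2.3333)·(-3.5) + (4.6667)·(-2.5) + (0.6667)·(0.5) + (-0.3333)·(0.5) + (-1.3333)·(2.5) + (-1.3333)·(2.5)) / 5 = -10/5 = -2
  s[Y,Y] = ((-1)·(-1) + (2)·(2) + (0)·(0) + (-2)·(-2) + (2)·(2) + (-1)·(-1)) / 5 = 14/5 = 2.8
  s[Y,Z] = ((-1)·(-3.5) + (2)·(-2.5) + (0)·(0.5) + (-2)·(0.5) + (2)·(2.5) + (-1)·(2.5)) / 5 = 0/5 = 0
  s[Z,Z] = ((-3.5)·(-3.5) + (-2.5)·(-2.5) + (0.5)·(0.5) + (0.5)·(0.5) + (2.5)·(2.5) + (2.5)·(2.5)) / 5 = 31.5/5 = 6.3
  Sample standard deviations s_i = √(s[i,i]):
  s(X) = √(6.2667) = 2.5033
  s(Y) = √(2.8) = 1.6733
  s(Z) = √(6.3) = 2.51

Step 3 — r_{ij} = s_{ij} / (s_i · s_j):
  r[X,X] = 1 (diagonal).
  r[X,Y] = 2.2 / (2.5033 · 1.6733) = 2.2 / 4.1889 = 0.5252
  r[X,Z] = -2 / (2.5033 · 2.51) = -2 / 6.2833 = -0.3183
  r[Y,Y] = 1 (diagonal).
  r[Y,Z] = 0 / (1.6733 · 2.51) = 0 / 4.2 = 0
  r[Z,Z] = 1 (diagonal).

R is symmetric with unit diagonal. Assembling:

R = [[1, 0.5252, -0.3183],
 [0.5252, 1, 0],
 [-0.3183, 0, 1]]


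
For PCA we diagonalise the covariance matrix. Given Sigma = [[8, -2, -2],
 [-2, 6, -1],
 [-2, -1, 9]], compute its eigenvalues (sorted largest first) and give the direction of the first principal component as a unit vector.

Step 1 — characteristic polynomial p(λ) = det(λI - Sigma) = λ³ - tr·λ² + c_1·λ - det, where tr = trace, c_1 = sum of the principal 2×2 minors, det = det(Sigma):
  tr = 8 + 6 + 9 = 23,
  c_1 = (8·6 - (-2)²) + (8·9 - (-2)²) + (6·9 - (-1)²) = 44 + 68 + 53 = 165,
  det = 8·(6·9 - (-1)²) - (-2)·((-2)·9 - (-1)·(-2)) + (-2)·((-2)·(-1) - 6·(-2)) = 8·(53) - (-2)·(-20) + (-2)·(14) = 356.
  So p(λ) = λ³ - 23λ² + 165λ - 356.
Step 2 — look for an integer root (rational root theorem: any rational root is an integer divisor of 356). Testing λ = 4:
  p(4) = 64 - 368 + 660 - 356 = 0  ✓
  Dividing out (λ - 4): p(λ) = (λ - 4)(λ² - 19λ + 89).
Step 3 — remaining eigenvalues from the quadratic λ² - 19λ + 89 = 0:
  Δ = 19² - 4·89 = 361 - 356 = 5,  λ = (19 ± √5)/2 = (19 ± 2.2361)/2 ≈ 10.618 or 8.382.
  Sorted: λ_1 = 10.618,  λ_2 = 8.382,  λ_3 = 4  (check: sum = 23 = tr ✓).

Step 4 — unit eigenvector for λ_1 ≈ 10.618: v spans the null space of (Sigma - λ_1 I), whose rows are
  r_1 = (-2.618, -2, -2),  r_2 = (-2, -4.618, -1),  r_3 = (-2, -1, -1.618).
  v is orthogonal to every row, so take v ∝ r_1 × r_2 = ((-2)·(-1) - (-2)·(-4.618), (-2)·(-2) - (-2.618)·(-1), (-2.618)·(-4.618) - (-2)·(-2)) ≈ (-7.2361, 1.382, 8.0902).
  Rescale (multiply by -1 so the first nonzero entry is positive): u = (7.2361, -1.382, -8.0902).
  ||u|| = √((7.2361)² + (-1.382)² + (-8.0902)²) = √(119.7214) ≈ 10.9417,  v_1 = u/||u|| ≈ (0.6613, -0.1263, -0.7394) (||v_1|| = 1).

λ_1 = 10.618,  λ_2 = 8.382,  λ_3 = 4;  v_1 ≈ (0.6613, -0.1263, -0.7394)


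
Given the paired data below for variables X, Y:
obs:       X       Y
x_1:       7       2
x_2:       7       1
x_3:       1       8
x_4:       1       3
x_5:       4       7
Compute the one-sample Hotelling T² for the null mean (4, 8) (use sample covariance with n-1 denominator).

Step 1 — sample mean vector:
  mean(X) = (7 + 7 + 1 + 1 + 4) / 5 = 20/5 = 4
  mean(Y) = (2 + 1 + 8 + 3 + 7) / 5 = 21/5 = 4.2
  x̄ = (4, 4.2),  deviation x̄ - mu_0 = (4, 4.2) - (4, 8) = (0, -3.8).

Step 2 — sample covariance matrix, S[i,j] = (1/(n-1)) · Σ_k (x_{k,i} - mean_i) · (x_{k,j} - mean_j), divisor n-1 = 4:
  S[X,X] = ((3)·(3) + (3)·(3) + (-3)·(-3) + (-3)·(-3) + (0)·(0)) / 4 = 36/4 = 9
  S[X,Y] = ((3)·(-2.2) + (3)·(-3.2) + (-3)·(3.8) + (-3)·(-1.2) + (0)·(2.8)) / 4 = -24/4 = -6
  S[Y,Y] = ((-2.2)·(-2.2) + (-3.2)·(-3.2) + (3.8)·(3.8) + (-1.2)·(-1.2) + (2.8)·(2.8)) / 4 = 38.8/4 = 9.7
  S = [[9, -6],
 [-6, 9.7]].

Step 3 — invert S. det(S) = 9·9.7 - (-6)² = 51.3.
  S^{-1} = (1/det) · [[d, -b], [-b, a]] = [[0.1891, 0.117],
 [0.117, 0.1754]].

Step 4 — quadratic form (x̄ - mu_0)^T · S^{-1} · (x̄ - mu_0):
  S^{-1} · (x̄ - mu_0) = (-0.4444, -0.6667),
  (x̄ - mu_0)^T · [...] = (0)·(-0.4444) + (-3.8)·(-0.6667) = 2.5333.

Step 5 — scale by n: T² = 5 · 2.5333 = 12.6667.

T² ≈ 12.6667


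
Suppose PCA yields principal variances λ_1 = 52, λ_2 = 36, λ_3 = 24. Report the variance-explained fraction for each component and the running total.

Step 1 — total variance = trace(Sigma) = Σ λ_i = 52 + 36 + 24 = 112.

Step 2 — fraction explained by component i = λ_i / Σ λ:
  PC1: 52/112 = 0.4643
  PC2: 36/112 = 0.3214
  PC3: 24/112 = 0.2143

Step 3 — cumulative fraction after k components = (λ_1 + ... + λ_k) / Σ λ:
  k = 1: 52/112 = 0.4643
  k = 2: (52 + 36)/112 = 88/112 = 0.7857
  k = 3: (52 + 36 + 24)/112 = 112/112 = 1

Summary (fraction, with percent):

explained: PC1 0.4643 (46.43%), PC2 0.3214 (32.14%), PC3 0.2143 (21.43%);  cumulative: 0.4643, 0.7857, 1


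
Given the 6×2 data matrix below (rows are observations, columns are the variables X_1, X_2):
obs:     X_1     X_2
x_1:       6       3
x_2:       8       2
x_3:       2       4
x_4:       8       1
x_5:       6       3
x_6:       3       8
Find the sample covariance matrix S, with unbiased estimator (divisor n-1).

Step 1 — column means:
  mean(X_1) = (6 + 8 + 2 + 8 + 6 + 3) / 6 = 33/6 = 5.5
  mean(X_2) = (3 + 2 + 4 + 1 + 3 + 8) / 6 = 21/6 = 3.5

Step 2 — sample covariance S[i,j] = (1/(n-1)) · Σ_k (x_{k,i} - mean_i) · (x_{k,j} - mean_j), with n-1 = 5.
  S[X_1,X_1] = ((0.5)·(0.5) + (2.5)·(2.5) + (-3.5)·(-3.5) + (2.5)·(2.5) + (0.5)·(0.5) + (-2.5)·(-2.5)) / 5 = 31.5/5 = 6.3
  S[X_1,X_2] = ((0.5)·(-0.5) + (2.5)·(-1.5) + (-3.5)·(0.5) + (2.5)·(-2.5) + (0.5)·(-0.5) + (-2.5)·(4.5)) / 5 = -23.5/5 = -4.7
  S[X_2,X_2] = ((-0.5)·(-0.5) + (-1.5)·(-1.5) + (0.5)·(0.5) + (-2.5)·(-2.5) + (-0.5)·(-0.5) + (4.5)·(4.5)) / 5 = 29.5/5 = 5.9

S is symmetric (S[j,i] = S[i,j]). Assembling:

S = [[6.3, -4.7],
 [-4.7, 5.9]]


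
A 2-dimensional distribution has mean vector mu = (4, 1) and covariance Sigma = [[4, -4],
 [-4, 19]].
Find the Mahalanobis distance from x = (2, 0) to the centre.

Step 1 — centre the observation: (x - mu) = (-2, -1).

Step 2 — invert Sigma. det(Sigma) = 4·19 - (-4)² = 60.
  Sigma^{-1} = (1/det) · [[d, -b], [-b, a]] = [[0.3167, 0.0667],
 [0.0667, 0.0667]].

Step 3 — form the quadratic (x - mu)^T · Sigma^{-1} · (x - mu):
  Sigma^{-1} · (x - mu) = (-0.7, -0.2).
  (x - mu)^T · [Sigma^{-1} · (x - mu)] = (-2)·(-0.7) + (-1)·(-0.2) = 1.6.

Step 4 — take square root: d = √(1.6) ≈ 1.2649.

d(x, mu) = √(1.6) ≈ 1.2649


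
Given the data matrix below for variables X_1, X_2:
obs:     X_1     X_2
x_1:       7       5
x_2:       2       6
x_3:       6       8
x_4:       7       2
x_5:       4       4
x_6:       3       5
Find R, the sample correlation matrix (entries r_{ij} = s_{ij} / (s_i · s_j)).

Step 1 — column means:
  mean(X_1) = (7 + 2 + 6 + 7 + 4 + 3) / 6 = 29/6 = 4.8333
  mean(X_2) = (5 + 6 + 8 + 2 + 4 + 5) / 6 = 30/6 = 5

Step 2 — sample variances and covariances s[i,j] = (1/(n-1)) · Σ_k (x_{k,i} - mean_i) · (x_{k,j} - mean_j), with n-1 = 5:
  s[X_1,X_1] = ((2.1667)·(2.1667) + (-2.8333)·(-2.8333) + (1.1667)·(1.1667) + (2.1667)·(2.1667) + (-0.8333)·(-0.8333) + (-1.8333)·(-1.8333)) / 5 = 22.8333/5 = 4.5667
  s[X_1,X_2] = ((2.1667)·(0) + (-2.8333)·(1) + (1.1667)·(3) + (2.1667)·(-3) + (-0.8333)·(-1) + (-1.8333)·(0)) / 5 = -5/5 = -1
  s[X_2,X_2] = ((0)·(0) + (1)·(1) + (3)·(3) + (-3)·(-3) + (-1)·(-1) + (0)·(0)) / 5 = 20/5 = 4
  Sample standard deviations s_i = √(s[i,i]):
  s(X_1) = √(4.5667) = 2.137
  s(X_2) = √(4) = 2

Step 3 — r_{ij} = s_{ij} / (s_i · s_j):
  r[X_1,X_1] = 1 (diagonal).
  r[X_1,X_2] = -1 / (2.137 · 2) = -1 / 4.274 = -0.234
  r[X_2,X_2] = 1 (diagonal).

R is symmetric with unit diagonal. Assembling:

R = [[1, -0.234],
 [-0.234, 1]]


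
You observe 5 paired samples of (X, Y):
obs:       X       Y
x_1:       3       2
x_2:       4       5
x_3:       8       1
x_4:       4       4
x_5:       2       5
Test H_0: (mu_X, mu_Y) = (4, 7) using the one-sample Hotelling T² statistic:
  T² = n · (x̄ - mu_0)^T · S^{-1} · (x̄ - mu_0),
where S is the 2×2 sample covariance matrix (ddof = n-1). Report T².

Step 1 — sample mean vector:
  mean(X) = (3 + 4 + 8 + 4 + 2) / 5 = 21/5 = 4.2
  mean(Y) = (2 + 5 + 1 + 4 + 5) / 5 = 17/5 = 3.4
  x̄ = (4.2, 3.4),  deviation x̄ - mu_0 = (4.2, 3.4) - (4, 7) = (0.2, -3.6).

Step 2 — sample covariance matrix, S[i,j] = (1/(n-1)) · Σ_k (x_{k,i} - mean_i) · (x_{k,j} - mean_j), divisor n-1 = 4:
  S[X,X] = ((-1.2)·(-1.2) + (-0.2)·(-0.2) + (3.8)·(3.8) + (-0.2)·(-0.2) + (-2.2)·(-2.2)) / 4 = 20.8/4 = 5.2
  S[X,Y] = ((-1.2)·(-1.4) + (-0.2)·(1.6) + (3.8)·(-2.4) + (-0.2)·(0.6) + (-2.2)·(1.6)) / 4 = -11.4/4 = -2.85
  S[Y,Y] = ((-1.4)·(-1.4) + (1.6)·(1.6) + (-2.4)·(-2.4) + (0.6)·(0.6) + (1.6)·(1.6)) / 4 = 13.2/4 = 3.3
  S = [[5.2, -2.85],
 [-2.85, 3.3]].

Step 3 — invert S. det(S) = 5.2·3.3 - (-2.85)² = 9.0375.
  S^{-1} = (1/det) · [[d, -b], [-b, a]] = [[0.3651, 0.3154],
 [0.3154, 0.5754]].

Step 4 — quadratic form (x̄ - mu_0)^T · S^{-1} · (x̄ - mu_0):
  S^{-1} · (x̄ - mu_0) = (-1.0622, -2.0083),
  (x̄ - mu_0)^T · [...] = (0.2)·(-1.0622) + (-3.6)·(-2.0083) = 7.0174.

Step 5 — scale by n: T² = 5 · 7.0174 = 35.0871.

T² ≈ 35.0871


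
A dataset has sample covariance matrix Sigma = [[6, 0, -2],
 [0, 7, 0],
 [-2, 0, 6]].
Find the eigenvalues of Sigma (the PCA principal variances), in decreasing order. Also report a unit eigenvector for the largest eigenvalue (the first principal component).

Step 1 — characteristic polynomial p(λ) = det(λI - Sigma) = λ³ - tr·λ² + c_1·λ - det, where tr = trace, c_1 = sum of the principal 2×2 minors, det = det(Sigma):
  tr = 6 + 7 + 6 = 19,
  c_1 = (6·7 - (0)²) + (6·6 - (-2)²) + (7·6 - (0)²) = 42 + 32 + 42 = 116,
  det = 6·(7·6 - (0)²) - (0)·((0)·6 - (0)·(-2)) + (-2)·((0)·(0) - 7·(-2)) = 6·(42) - (0)·(0) + (-2)·(14) = 224.
  So p(λ) = λ³ - 19λ² + 116λ - 224.
Step 2 — look for an integer root (rational root theorem: any rational root is an integer divisor of 224). Testing λ = 4:
  p(4) = 64 - 304 + 464 - 224 = 0  ✓
  Dividing out (λ - 4): p(λ) = (λ - 4)(λ² - 15λ + 56).
Step 3 — remaining eigenvalues from the quadratic λ² - 15λ + 56 = 0:
  Δ = 15² - 4·56 = 225 - 224 = 1,  λ = (15 ± √1)/2 = (15 ± 1)/2 = 8 or 7.
  Sorted: λ_1 = 8,  λ_2 = 7,  λ_3 = 4  (check: sum = 19 = tr ✓).

Step 4 — unit eigenvector for λ_1 = 8: v spans the null space of (Sigma - λ_1 I), whose rows are
  r_1 = (-2, 0, -2),  r_2 = (0, -1, 0),  r_3 = (-2, 0, -2).
  v is orthogonal to every row, so take v ∝ r_1 × r_2 = ((0)·(0) - (-2)·(-1), (-2)·(0) - (-2)·(0), (-2)·(-1) - (0)·(0)) = (-2, 0, 2).
  Rescale (divide by 2; multiply by -1 so the first nonzero entry is positive): u = (1, 0, -1).
  ||u|| = √((1)² + (0)² + (-1)²) = √(2) ≈ 1.4142,  v_1 = u/||u|| ≈ (0.7071, 0, -0.7071) (||v_1|| = 1).

λ_1 = 8,  λ_2 = 7,  λ_3 = 4;  v_1 ≈ (0.7071, 0, -0.7071)


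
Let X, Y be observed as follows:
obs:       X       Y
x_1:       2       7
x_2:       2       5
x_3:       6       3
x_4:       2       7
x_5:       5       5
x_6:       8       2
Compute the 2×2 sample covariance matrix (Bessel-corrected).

Step 1 — column means:
  mean(X) = (2 + 2 + 6 + 2 + 5 + 8) / 6 = 25/6 = 4.1667
  mean(Y) = (7 + 5 + 3 + 7 + 5 + 2) / 6 = 29/6 = 4.8333

Step 2 — sample covariance S[i,j] = (1/(n-1)) · Σ_k (x_{k,i} - mean_i) · (x_{k,j} - mean_j), with n-1 = 5.
  S[X,X] = ((-2.1667)·(-2.1667) + (-2.1667)·(-2.1667) + (1.8333)·(1.8333) + (-2.1667)·(-2.1667) + (0.8333)·(0.8333) + (3.8333)·(3.8333)) / 5 = 32.8333/5 = 6.5667
  S[X,Y] = ((-2.1667)·(2.1667) + (-2.1667)·(0.1667) + (1.8333)·(-1.8333) + (-2.1667)·(2.1667) + (0.8333)·(0.1667) + (3.8333)·(-2.8333)) / 5 = -23.8333/5 = -4.7667
  S[Y,Y] = ((2.1667)·(2.1667) + (0.1667)·(0.1667) + (-1.8333)·(-1.8333) + (2.1667)·(2.1667) + (0.1667)·(0.1667) + (-2.8333)·(-2.8333)) / 5 = 20.8333/5 = 4.1667

S is symmetric (S[j,i] = S[i,j]). Assembling:

S = [[6.5667, -4.7667],
 [-4.7667, 4.1667]]


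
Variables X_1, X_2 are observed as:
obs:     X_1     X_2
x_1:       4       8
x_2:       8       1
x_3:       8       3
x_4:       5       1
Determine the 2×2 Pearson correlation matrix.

Step 1 — column means:
  mean(X_1) = (4 + 8 + 8 + 5) / 4 = 25/4 = 6.25
  mean(X_2) = (8 + 1 + 3 + 1) / 4 = 13/4 = 3.25

Step 2 — sample variances and covariances s[i,j] = (1/(n-1)) · Σ_k (x_{k,i} - mean_i) · (x_{k,j} - mean_j), with n-1 = 3:
  s[X_1,X_1] = ((-2.25)·(-2.25) + (1.75)·(1.75) + (1.75)·(1.75) + (-1.25)·(-1.25)) / 3 = 12.75/3 = 4.25
  s[X_1,X_2] = ((-2.25)·(4.75) + (1.75)·(-2.25) + (1.75)·(-0.25) + (-1.25)·(-2.25)) / 3 = -12.25/3 = -4.0833
  s[X_2,X_2] = ((4.75)·(4.75) + (-2.25)·(-2.25) + (-0.25)·(-0.25) + (-2.25)·(-2.25)) / 3 = 32.75/3 = 10.9167
  Sample standard deviations s_i = √(s[i,i]):
  s(X_1) = √(4.25) = 2.0616
  s(X_2) = √(10.9167) = 3.304

Step 3 — r_{ij} = s_{ij} / (s_i · s_j):
  r[X_1,X_1] = 1 (diagonal).
  r[X_1,X_2] = -4.0833 / (2.0616 · 3.304) = -4.0833 / 6.8114 = -0.5995
  r[X_2,X_2] = 1 (diagonal).

R is symmetric with unit diagonal. Assembling:

R = [[1, -0.5995],
 [-0.5995, 1]]


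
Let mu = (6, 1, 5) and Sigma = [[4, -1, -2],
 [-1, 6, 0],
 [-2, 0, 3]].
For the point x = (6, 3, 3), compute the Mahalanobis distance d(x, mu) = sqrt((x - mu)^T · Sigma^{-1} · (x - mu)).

Step 1 — centre the observation: (x - mu) = (0, 2, -2).

Step 2 — invert Sigma (cofactor / det for 3×3, or solve directly):
  Sigma^{-1} = [[0.4, 0.0667, 0.2667],
 [0.0667, 0.1778, 0.0444],
 [0.2667, 0.0444, 0.5111]].

Step 3 — form the quadratic (x - mu)^T · Sigma^{-1} · (x - mu):
  Sigma^{-1} · (x - mu) = (-0.4, 0.2667, -0.9333).
  (x - mu)^T · [Sigma^{-1} · (x - mu)] = (0)·(-0.4) + (2)·(0.2667) + (-2)·(-0.9333) = 2.4.

Step 4 — take square root: d = √(2.4) ≈ 1.5492.

d(x, mu) = √(2.4) ≈ 1.5492


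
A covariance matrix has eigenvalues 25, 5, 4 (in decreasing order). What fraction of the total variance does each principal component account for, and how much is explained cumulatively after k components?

Step 1 — total variance = trace(Sigma) = Σ λ_i = 25 + 5 + 4 = 34.

Step 2 — fraction explained by component i = λ_i / Σ λ:
  PC1: 25/34 = 0.7353
  PC2: 5/34 = 0.1471
  PC3: 4/34 = 0.1176

Step 3 — cumulative fraction after k components = (λ_1 + ... + λ_k) / Σ λ:
  k = 1: 25/34 = 0.7353
  k = 2: (25 + 5)/34 = 30/34 = 0.8824
  k = 3: (25 + 5 + 4)/34 = 34/34 = 1

Summary (fraction, with percent):

explained: PC1 0.7353 (73.53%), PC2 0.1471 (14.71%), PC3 0.1176 (11.76%);  cumulative: 0.7353, 0.8824, 1


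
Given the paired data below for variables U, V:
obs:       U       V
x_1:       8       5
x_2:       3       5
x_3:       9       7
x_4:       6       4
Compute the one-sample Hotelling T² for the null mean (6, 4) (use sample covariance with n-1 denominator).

Step 1 — sample mean vector:
  mean(U) = (8 + 3 + 9 + 6) / 4 = 26/4 = 6.5
  mean(V) = (5 + 5 + 7 + 4) / 4 = 21/4 = 5.25
  x̄ = (6.5, 5.25),  deviation x̄ - mu_0 = (6.5, 5.25) - (6, 4) = (0.5, 1.25).

Step 2 — sample covariance matrix, S[i,j] = (1/(n-1)) · Σ_k (x_{k,i} - mean_i) · (x_{k,j} - mean_j), divisor n-1 = 3:
  S[U,U] = ((1.5)·(1.5) + (-3.5)·(-3.5) + (2.5)·(2.5) + (-0.5)·(-0.5)) / 3 = 21/3 = 7
  S[U,V] = ((1.5)·(-0.25) + (-3.5)·(-0.25) + (2.5)·(1.75) + (-0.5)·(-1.25)) / 3 = 5.5/3 = 1.8333
  S[V,V] = ((-0.25)·(-0.25) + (-0.25)·(-0.25) + (1.75)·(1.75) + (-1.25)·(-1.25)) / 3 = 4.75/3 = 1.5833
  S = [[7, 1.8333],
 [1.8333, 1.5833]].

Step 3 — invert S. det(S) = 7·1.5833 - (1.8333)² = 7.7222.
  S^{-1} = (1/det) · [[d, -b], [-b, a]] = [[0.205, -0.2374],
 [-0.2374, 0.9065]].

Step 4 — quadratic form (x̄ - mu_0)^T · S^{-1} · (x̄ - mu_0):
  S^{-1} · (x̄ - mu_0) = (-0.1942, 1.0144),
  (x̄ - mu_0)^T · [...] = (0.5)·(-0.1942) + (1.25)·(1.0144) = 1.1709.

Step 5 — scale by n: T² = 4 · 1.1709 = 4.6835.

T² ≈ 4.6835


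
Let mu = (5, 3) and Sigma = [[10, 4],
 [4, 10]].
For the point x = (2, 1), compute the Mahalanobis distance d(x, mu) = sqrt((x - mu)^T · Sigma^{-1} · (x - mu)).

Step 1 — centre the observation: (x - mu) = (-3, -2).

Step 2 — invert Sigma. det(Sigma) = 10·10 - (4)² = 84.
  Sigma^{-1} = (1/det) · [[d, -b], [-b, a]] = [[0.119, -0.0476],
 [-0.0476, 0.119]].

Step 3 — form the quadratic (x - mu)^T · Sigma^{-1} · (x - mu):
  Sigma^{-1} · (x - mu) = (-0.2619, -0.0952).
  (x - mu)^T · [Sigma^{-1} · (x - mu)] = (-3)·(-0.2619) + (-2)·(-0.0952) = 0.9762.

Step 4 — take square root: d = √(0.9762) ≈ 0.988.

d(x, mu) = √(0.9762) ≈ 0.988


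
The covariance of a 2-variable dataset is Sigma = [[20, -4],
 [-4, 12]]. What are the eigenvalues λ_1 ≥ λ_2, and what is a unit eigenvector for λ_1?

Step 1 — characteristic polynomial of 2×2 Sigma:
  det(Sigma - λI) = λ² - trace · λ + det = 0.
  trace = 20 + 12 = 32, det = 20·12 - (-4)² = 224.
Step 2 — discriminant:
  Δ = trace² - 4·det = 1024 - 896 = 128.
Step 3 — eigenvalues:
  λ = (trace ± √Δ)/2 = (32 ± 11.3137)/2,
  λ_1 = 21.6569,  λ_2 = 10.3431.

Step 4 — unit eigenvector for λ_1: solve (Sigma - λ_1 I)v = 0. First row:
  (20 - 21.6569)·v_x + (-4)·v_y = 0, i.e. (-1.6569)·v_x + (-4)·v_y = 0,
  so v ∝ (b, λ_1 - a) = (-4, 1.6569); multiply by -1 so the first entry is positive: u = (4, -1.6569).
  ||u|| = √((4)² + (-1.6569)²) = √(18.7452) ≈ 4.3296,
  v_1 = u/||u|| ≈ (0.9239, -0.3827) (||v_1|| = 1).

λ_1 = 21.6569,  λ_2 = 10.3431;  v_1 ≈ (0.9239, -0.3827)
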